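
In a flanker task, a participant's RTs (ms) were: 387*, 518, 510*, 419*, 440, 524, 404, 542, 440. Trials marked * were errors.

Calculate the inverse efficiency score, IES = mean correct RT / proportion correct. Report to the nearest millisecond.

717 ms

Correct trials (n=6): 518, 440, 524, 404, 542, 440
Mean correct RT = 2868/6 = 478.0000 ms
Proportion correct = 6/9
IES = 478.0000 / (6/9) = 717.000 ms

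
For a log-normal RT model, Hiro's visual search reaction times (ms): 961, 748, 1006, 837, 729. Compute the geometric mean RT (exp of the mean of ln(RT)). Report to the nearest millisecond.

849 ms

ln(RT): 6.8680, 6.6174, 6.9137, 6.7298, 6.5917
Mean ln(RT) = 33.7206/5 = 6.74412
Geometric mean = exp(6.74412) = 849.05 ms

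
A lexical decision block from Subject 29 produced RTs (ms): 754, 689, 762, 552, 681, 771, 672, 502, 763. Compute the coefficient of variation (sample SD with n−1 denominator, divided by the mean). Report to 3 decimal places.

0.142

n = 9, Σ = 6146, M = 682.8889
Σ(x−M)² = 75508.889; s = √(75508.889/8) = 97.1525
CV = 97.1525 / 682.8889 = 0.14227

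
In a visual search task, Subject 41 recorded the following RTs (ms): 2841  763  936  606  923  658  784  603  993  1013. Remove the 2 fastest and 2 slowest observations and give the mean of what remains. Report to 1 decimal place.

842.8 ms

Sorted: 603, 606, 658, 763, 784, 923, 936, 993, 1013, 2841
Drop lowest 2 (603, 606) and highest 2 (1013, 2841)
Remaining (n=6): Σ = 5057, mean = 5057/6 = 842.833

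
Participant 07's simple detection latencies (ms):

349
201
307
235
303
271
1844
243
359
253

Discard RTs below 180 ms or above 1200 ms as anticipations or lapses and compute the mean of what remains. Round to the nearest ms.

Excluded: 1844
Retained (n=9): Σ = 2521
Mean = 2521/9 = 280.1111

280 ms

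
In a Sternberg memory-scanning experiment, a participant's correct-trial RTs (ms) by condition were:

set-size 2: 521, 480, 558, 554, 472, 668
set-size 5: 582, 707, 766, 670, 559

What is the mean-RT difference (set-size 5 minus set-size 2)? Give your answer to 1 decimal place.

114.6 ms

M(set-size 2) = 3253/6 = 542.167
M(set-size 5) = 3284/5 = 656.800
Difference = 656.800 − 542.167 = 114.633 ms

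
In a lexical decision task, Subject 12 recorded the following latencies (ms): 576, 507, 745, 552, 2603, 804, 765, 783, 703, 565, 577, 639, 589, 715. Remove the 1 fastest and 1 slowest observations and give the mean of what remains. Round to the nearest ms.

668 ms

Sorted: 507, 552, 565, 576, 577, 589, 639, 703, 715, 745, 765, 783, 804, 2603
Drop lowest 1 (507) and highest 1 (2603)
Remaining (n=12): Σ = 8013, mean = 8013/12 = 667.750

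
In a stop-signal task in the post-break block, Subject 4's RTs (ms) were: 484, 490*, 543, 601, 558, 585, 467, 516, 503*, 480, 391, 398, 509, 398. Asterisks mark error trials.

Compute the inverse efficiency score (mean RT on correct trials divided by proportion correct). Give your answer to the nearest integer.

577 ms

Correct trials (n=12): 484, 543, 601, 558, 585, 467, 516, 480, 391, 398, 509, 398
Mean correct RT = 5930/12 = 494.1667 ms
Proportion correct = 12/14
IES = 494.1667 / (12/14) = 576.528 ms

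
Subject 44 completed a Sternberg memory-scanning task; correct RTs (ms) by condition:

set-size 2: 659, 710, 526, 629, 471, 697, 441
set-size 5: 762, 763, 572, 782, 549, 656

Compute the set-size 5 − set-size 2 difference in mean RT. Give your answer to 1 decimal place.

M(set-size 2) = 4133/7 = 590.429
M(set-size 5) = 4084/6 = 680.667
Difference = 680.667 − 590.429 = 90.238 ms

90.2 ms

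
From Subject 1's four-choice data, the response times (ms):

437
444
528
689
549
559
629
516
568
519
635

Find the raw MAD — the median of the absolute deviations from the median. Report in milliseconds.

33 ms

Sorted: 437, 444, 516, 519, 528, 549, 559, 568, 629, 635, 689 → median = 549
|x − 549|: 112, 105, 21, 140, 0, 10, 80, 33, 19, 30, 86
Sorted deviations: 0, 10, 19, 21, 30, 33, 80, 86, 105, 112, 140 → MAD = 33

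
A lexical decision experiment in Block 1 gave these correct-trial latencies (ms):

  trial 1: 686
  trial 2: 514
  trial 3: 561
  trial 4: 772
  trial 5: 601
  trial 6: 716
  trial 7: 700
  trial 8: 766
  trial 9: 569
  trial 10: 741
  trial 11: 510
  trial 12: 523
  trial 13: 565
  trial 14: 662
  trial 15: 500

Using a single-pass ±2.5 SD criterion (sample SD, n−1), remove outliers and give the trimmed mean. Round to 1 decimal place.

625.7 ms

n = 15, ΣRT = 9386, M = 625.733
Σ(x−M)² = 136916.93; s = √(136916.93/14) = 98.893
Cutoffs: 625.733 ± 2.5·98.893 → [378.5, 873.0]
No RTs fall outside the cutoffs; all 15 retained. Mean = 9386/15 = 625.733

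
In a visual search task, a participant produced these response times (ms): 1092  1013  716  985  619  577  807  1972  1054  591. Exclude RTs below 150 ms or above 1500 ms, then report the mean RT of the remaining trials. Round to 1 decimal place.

828.2 ms

Excluded: 1972
Retained (n=9): Σ = 7454
Mean = 7454/9 = 828.2222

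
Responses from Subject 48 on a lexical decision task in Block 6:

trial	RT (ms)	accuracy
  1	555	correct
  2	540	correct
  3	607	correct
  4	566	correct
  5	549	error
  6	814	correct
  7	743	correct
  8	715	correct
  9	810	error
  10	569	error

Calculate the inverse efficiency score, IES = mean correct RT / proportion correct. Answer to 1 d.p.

926.5 ms

Correct trials (n=7): 555, 540, 607, 566, 814, 743, 715
Mean correct RT = 4540/7 = 648.5714 ms
Proportion correct = 7/10
IES = 648.5714 / (7/10) = 926.531 ms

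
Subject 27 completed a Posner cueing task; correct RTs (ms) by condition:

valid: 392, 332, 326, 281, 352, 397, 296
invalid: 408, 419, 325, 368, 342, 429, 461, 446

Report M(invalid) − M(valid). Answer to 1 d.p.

M(valid) = 2376/7 = 339.429
M(invalid) = 3198/8 = 399.750
Difference = 399.750 − 339.429 = 60.321 ms

60.3 ms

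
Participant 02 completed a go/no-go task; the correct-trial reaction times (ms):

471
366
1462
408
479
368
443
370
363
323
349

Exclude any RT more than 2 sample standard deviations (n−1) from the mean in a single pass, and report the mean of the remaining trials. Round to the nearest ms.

n = 11, ΣRT = 5402, M = 491.091
Σ(x−M)² = 1062744.91; s = √(1062744.91/10) = 325.998
Cutoffs: 491.091 ± 2·325.998 → [-160.9, 1143.1]
Outside: 1462 → excluded.
Retained (n=10): Σ = 3940, mean = 3940/10 = 394.000

394 ms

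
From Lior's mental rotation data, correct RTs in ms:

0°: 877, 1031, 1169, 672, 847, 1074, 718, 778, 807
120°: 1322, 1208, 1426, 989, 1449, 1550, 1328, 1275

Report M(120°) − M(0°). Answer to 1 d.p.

M(0°) = 7973/9 = 885.889
M(120°) = 10547/8 = 1318.375
Difference = 1318.375 − 885.889 = 432.486 ms

432.5 ms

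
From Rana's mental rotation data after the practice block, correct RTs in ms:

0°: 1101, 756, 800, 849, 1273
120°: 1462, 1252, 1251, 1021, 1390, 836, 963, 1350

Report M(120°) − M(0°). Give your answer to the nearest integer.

M(0°) = 4779/5 = 955.800
M(120°) = 9525/8 = 1190.625
Difference = 1190.625 − 955.800 = 234.825 ms

235 ms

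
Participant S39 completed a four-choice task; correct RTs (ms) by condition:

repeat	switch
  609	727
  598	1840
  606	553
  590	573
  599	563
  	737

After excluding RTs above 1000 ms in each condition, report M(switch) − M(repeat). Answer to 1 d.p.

switch: exclude 1840
M(repeat) = 3002/5 = 600.400
M(switch) = 3153/5 = 630.600
Difference = 630.600 − 600.400 = 30.200 ms

30.2 ms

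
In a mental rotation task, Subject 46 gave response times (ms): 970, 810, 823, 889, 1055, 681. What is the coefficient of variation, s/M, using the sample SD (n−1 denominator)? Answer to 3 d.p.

0.151

n = 6, Σ = 5228, M = 871.3333
Σ(x−M)² = 86105.333; s = √(86105.333/5) = 131.2291
CV = 131.2291 / 871.3333 = 0.15061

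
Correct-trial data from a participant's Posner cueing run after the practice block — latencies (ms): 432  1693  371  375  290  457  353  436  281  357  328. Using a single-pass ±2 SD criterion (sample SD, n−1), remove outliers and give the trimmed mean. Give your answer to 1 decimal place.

368.0 ms

n = 11, ΣRT = 5373, M = 488.455
Σ(x−M)² = 1628320.73; s = √(1628320.73/10) = 403.525
Cutoffs: 488.455 ± 2·403.525 → [-318.6, 1295.5]
Outside: 1693 → excluded.
Retained (n=10): Σ = 3680, mean = 3680/10 = 368.000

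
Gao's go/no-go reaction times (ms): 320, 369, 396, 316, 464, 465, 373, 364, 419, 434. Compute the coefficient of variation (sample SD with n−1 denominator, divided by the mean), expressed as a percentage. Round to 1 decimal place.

n = 10, Σ = 3920, M = 392.0000
Σ(x−M)² = 25656.000; s = √(25656.000/9) = 53.3916
CV = 53.3916 / 392.0000 = 0.13620 = 13.620%

13.6%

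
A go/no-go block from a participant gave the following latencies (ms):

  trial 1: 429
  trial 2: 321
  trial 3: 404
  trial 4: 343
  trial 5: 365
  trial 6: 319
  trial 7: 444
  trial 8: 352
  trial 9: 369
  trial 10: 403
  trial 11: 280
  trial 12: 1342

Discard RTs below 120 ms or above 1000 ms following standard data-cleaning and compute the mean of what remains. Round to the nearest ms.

366 ms

Excluded: 1342
Retained (n=11): Σ = 4029
Mean = 4029/11 = 366.2727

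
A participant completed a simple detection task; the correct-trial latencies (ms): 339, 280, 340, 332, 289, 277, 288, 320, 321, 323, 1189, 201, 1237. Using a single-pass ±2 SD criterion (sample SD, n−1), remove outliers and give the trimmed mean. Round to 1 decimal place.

300.9 ms

n = 13, ΣRT = 5736, M = 441.231
Σ(x−M)² = 1425500.31; s = √(1425500.31/12) = 344.662
Cutoffs: 441.231 ± 2·344.662 → [-248.1, 1130.6]
Outside: 1189, 1237 → excluded.
Retained (n=11): Σ = 3310, mean = 3310/11 = 300.909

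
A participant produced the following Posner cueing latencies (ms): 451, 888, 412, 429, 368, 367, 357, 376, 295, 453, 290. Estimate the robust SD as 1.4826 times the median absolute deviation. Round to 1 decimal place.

Sorted: 290, 295, 357, 367, 368, 376, 412, 429, 451, 453, 888 → median = 376
|x − 376| sorted: 0, 8, 9, 19, 36, 53, 75, 77, 81, 86, 512 → MAD = 53
Robust SD ≈ 1.4826 × 53 = 78.578

78.6 ms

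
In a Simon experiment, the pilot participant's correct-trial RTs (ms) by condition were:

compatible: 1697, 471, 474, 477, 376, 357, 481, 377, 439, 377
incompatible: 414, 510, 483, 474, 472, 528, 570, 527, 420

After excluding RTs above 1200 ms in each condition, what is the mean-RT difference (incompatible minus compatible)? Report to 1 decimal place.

63.2 ms

compatible: exclude 1697
M(compatible) = 3829/9 = 425.444
M(incompatible) = 4398/9 = 488.667
Difference = 488.667 − 425.444 = 63.222 ms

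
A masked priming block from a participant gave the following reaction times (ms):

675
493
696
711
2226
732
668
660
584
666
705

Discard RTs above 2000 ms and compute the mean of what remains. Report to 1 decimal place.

Excluded: 2226
Retained (n=10): Σ = 6590
Mean = 6590/10 = 659.0000

659.0 ms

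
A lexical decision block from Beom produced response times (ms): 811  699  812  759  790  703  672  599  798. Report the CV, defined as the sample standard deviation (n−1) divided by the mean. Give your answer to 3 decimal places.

n = 9, Σ = 6643, M = 738.1111
Σ(x−M)² = 43972.889; s = √(43972.889/8) = 74.1391
CV = 74.1391 / 738.1111 = 0.10044

0.100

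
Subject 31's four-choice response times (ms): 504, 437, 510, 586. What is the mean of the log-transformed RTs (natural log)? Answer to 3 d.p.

6.228

ln(RT): 6.2226, 6.0799, 6.2344, 6.3733
Σ ln(RT) = 24.9102
Mean = 24.9102/4 = 6.22756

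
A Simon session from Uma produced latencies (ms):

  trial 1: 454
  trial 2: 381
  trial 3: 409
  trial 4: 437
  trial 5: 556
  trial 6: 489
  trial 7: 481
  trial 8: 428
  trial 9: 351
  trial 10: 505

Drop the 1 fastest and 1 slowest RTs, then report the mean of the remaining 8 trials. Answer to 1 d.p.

Sorted: 351, 381, 409, 428, 437, 454, 481, 489, 505, 556
Drop lowest 1 (351) and highest 1 (556)
Remaining (n=8): Σ = 3584, mean = 3584/8 = 448.000

448.0 ms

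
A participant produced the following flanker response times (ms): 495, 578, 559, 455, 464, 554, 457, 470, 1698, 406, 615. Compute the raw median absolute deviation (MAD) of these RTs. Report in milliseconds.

Sorted: 406, 455, 457, 464, 470, 495, 554, 559, 578, 615, 1698 → median = 495
|x − 495|: 0, 83, 64, 40, 31, 59, 38, 25, 1203, 89, 120
Sorted deviations: 0, 25, 31, 38, 40, 59, 64, 83, 89, 120, 1203 → MAD = 59

59 ms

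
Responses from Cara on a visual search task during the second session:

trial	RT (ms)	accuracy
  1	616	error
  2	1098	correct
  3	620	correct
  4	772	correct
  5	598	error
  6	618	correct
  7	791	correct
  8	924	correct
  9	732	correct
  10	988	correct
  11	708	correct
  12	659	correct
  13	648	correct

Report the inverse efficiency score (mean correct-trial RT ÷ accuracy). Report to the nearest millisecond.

919 ms

Correct trials (n=11): 1098, 620, 772, 618, 791, 924, 732, 988, 708, 659, 648
Mean correct RT = 8558/11 = 778.0000 ms
Proportion correct = 11/13
IES = 778.0000 / (11/13) = 919.455 ms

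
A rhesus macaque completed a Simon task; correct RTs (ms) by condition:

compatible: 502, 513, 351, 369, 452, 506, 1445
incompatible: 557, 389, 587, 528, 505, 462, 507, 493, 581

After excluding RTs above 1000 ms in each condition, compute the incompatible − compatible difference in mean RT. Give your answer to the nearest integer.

compatible: exclude 1445
M(compatible) = 2693/6 = 448.833
M(incompatible) = 4609/9 = 512.111
Difference = 512.111 − 448.833 = 63.278 ms

63 ms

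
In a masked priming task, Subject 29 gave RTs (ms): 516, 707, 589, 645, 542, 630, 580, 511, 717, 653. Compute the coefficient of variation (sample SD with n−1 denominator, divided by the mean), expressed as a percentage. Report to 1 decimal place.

n = 10, Σ = 6090, M = 609.0000
Σ(x−M)² = 48924.000; s = √(48924.000/9) = 73.7292
CV = 73.7292 / 609.0000 = 0.12107 = 12.107%

12.1%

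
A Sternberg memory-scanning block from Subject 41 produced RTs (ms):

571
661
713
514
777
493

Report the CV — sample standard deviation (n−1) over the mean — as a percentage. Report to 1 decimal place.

n = 6, Σ = 3729, M = 621.5000
Σ(x−M)² = 64731.500; s = √(64731.500/5) = 113.7818
CV = 113.7818 / 621.5000 = 0.18308 = 18.308%

18.3%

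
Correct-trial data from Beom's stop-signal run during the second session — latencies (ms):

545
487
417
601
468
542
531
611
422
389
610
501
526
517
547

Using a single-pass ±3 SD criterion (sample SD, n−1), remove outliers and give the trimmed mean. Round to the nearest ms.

514 ms

n = 15, ΣRT = 7714, M = 514.267
Σ(x−M)² = 65980.93; s = √(65980.93/14) = 68.651
Cutoffs: 514.267 ± 3·68.651 → [308.3, 720.2]
No RTs fall outside the cutoffs; all 15 retained. Mean = 7714/15 = 514.267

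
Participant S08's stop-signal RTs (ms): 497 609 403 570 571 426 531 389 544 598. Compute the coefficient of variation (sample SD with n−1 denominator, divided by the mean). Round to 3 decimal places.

0.158

n = 10, Σ = 5138, M = 513.8000
Σ(x−M)² = 59633.600; s = √(59633.600/9) = 81.4000
CV = 81.4000 / 513.8000 = 0.15843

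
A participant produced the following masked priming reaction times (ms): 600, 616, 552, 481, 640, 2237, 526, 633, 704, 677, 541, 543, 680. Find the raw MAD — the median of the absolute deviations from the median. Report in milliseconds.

Sorted: 481, 526, 541, 543, 552, 600, 616, 633, 640, 677, 680, 704, 2237 → median = 616
|x − 616|: 16, 0, 64, 135, 24, 1621, 90, 17, 88, 61, 75, 73, 64
Sorted deviations: 0, 16, 17, 24, 61, 64, 64, 73, 75, 88, 90, 135, 1621 → MAD = 64

64 ms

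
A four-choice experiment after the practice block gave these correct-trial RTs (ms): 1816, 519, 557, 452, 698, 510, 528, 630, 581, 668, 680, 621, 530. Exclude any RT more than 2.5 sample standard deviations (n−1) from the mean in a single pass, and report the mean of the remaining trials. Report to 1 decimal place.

581.2 ms

n = 13, ΣRT = 8790, M = 676.154
Σ(x−M)² = 1474091.69; s = √(1474091.69/12) = 350.487
Cutoffs: 676.154 ± 2.5·350.487 → [-200.1, 1552.4]
Outside: 1816 → excluded.
Retained (n=12): Σ = 6974, mean = 6974/12 = 581.167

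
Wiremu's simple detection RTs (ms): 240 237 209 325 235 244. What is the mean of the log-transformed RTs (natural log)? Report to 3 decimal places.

ln(RT): 5.4806, 5.4681, 5.3423, 5.7838, 5.4596, 5.4972
Σ ln(RT) = 33.0316
Mean = 33.0316/6 = 5.50527

5.505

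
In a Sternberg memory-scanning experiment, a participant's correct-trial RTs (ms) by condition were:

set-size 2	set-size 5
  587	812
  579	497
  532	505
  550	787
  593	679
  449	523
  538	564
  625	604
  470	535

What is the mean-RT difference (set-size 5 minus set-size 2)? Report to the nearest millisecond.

M(set-size 2) = 4923/9 = 547.000
M(set-size 5) = 5506/9 = 611.778
Difference = 611.778 − 547.000 = 64.778 ms

65 ms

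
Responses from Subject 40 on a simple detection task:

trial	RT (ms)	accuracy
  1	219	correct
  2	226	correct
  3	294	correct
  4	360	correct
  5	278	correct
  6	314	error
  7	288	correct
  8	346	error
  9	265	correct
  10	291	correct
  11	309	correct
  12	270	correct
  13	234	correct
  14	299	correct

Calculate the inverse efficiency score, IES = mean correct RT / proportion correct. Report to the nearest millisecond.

324 ms

Correct trials (n=12): 219, 226, 294, 360, 278, 288, 265, 291, 309, 270, 234, 299
Mean correct RT = 3333/12 = 277.7500 ms
Proportion correct = 12/14
IES = 277.7500 / (12/14) = 324.042 ms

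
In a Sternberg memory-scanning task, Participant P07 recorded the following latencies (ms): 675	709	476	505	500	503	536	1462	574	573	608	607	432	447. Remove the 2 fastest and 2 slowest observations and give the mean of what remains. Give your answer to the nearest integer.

556 ms

Sorted: 432, 447, 476, 500, 503, 505, 536, 573, 574, 607, 608, 675, 709, 1462
Drop lowest 2 (432, 447) and highest 2 (709, 1462)
Remaining (n=10): Σ = 5557, mean = 5557/10 = 555.700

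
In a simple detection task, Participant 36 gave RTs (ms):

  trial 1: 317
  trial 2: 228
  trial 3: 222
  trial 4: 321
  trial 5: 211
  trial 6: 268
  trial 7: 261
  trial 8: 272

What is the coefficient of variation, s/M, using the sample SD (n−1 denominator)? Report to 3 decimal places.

n = 8, Σ = 2100, M = 262.5000
Σ(x−M)² = 11998.000; s = √(11998.000/7) = 41.4005
CV = 41.4005 / 262.5000 = 0.15772

0.158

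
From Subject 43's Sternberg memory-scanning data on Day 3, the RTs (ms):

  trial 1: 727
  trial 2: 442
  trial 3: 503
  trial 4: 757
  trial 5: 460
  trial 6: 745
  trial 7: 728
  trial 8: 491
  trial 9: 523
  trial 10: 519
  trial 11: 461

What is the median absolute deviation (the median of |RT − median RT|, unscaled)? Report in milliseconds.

Sorted: 442, 460, 461, 491, 503, 519, 523, 727, 728, 745, 757 → median = 519
|x − 519|: 208, 77, 16, 238, 59, 226, 209, 28, 4, 0, 58
Sorted deviations: 0, 4, 16, 28, 58, 59, 77, 208, 209, 226, 238 → MAD = 59

59 ms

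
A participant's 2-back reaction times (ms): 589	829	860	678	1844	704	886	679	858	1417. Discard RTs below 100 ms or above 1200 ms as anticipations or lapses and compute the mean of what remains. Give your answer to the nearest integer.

Excluded: 1417, 1844
Retained (n=8): Σ = 6083
Mean = 6083/8 = 760.3750

760 ms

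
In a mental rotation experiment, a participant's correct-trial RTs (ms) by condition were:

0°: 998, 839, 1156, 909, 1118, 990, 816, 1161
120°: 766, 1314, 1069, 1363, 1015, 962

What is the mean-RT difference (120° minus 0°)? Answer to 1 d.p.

83.1 ms

M(0°) = 7987/8 = 998.375
M(120°) = 6489/6 = 1081.500
Difference = 1081.500 − 998.375 = 83.125 ms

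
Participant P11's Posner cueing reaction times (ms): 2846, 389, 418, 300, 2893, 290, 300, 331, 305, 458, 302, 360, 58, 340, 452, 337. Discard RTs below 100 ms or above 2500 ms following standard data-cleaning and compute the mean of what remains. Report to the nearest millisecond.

Excluded: 58, 2846, 2893
Retained (n=13): Σ = 4582
Mean = 4582/13 = 352.4615

352 ms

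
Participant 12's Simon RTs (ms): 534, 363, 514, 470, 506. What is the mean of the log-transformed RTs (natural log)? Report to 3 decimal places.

6.159

ln(RT): 6.2804, 5.8944, 6.2422, 6.1527, 6.2265
Σ ln(RT) = 30.7963
Mean = 30.7963/5 = 6.15926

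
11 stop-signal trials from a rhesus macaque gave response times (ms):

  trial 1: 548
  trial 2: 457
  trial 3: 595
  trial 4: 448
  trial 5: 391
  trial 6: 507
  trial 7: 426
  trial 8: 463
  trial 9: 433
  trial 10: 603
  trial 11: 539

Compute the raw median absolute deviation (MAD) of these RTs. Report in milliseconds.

Sorted: 391, 426, 433, 448, 457, 463, 507, 539, 548, 595, 603 → median = 463
|x − 463|: 85, 6, 132, 15, 72, 44, 37, 0, 30, 140, 76
Sorted deviations: 0, 6, 15, 30, 37, 44, 72, 76, 85, 132, 140 → MAD = 44

44 ms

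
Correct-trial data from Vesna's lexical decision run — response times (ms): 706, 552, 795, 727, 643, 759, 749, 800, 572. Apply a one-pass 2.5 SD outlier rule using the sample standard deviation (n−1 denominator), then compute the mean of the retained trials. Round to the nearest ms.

n = 9, ΣRT = 6303, M = 700.333
Σ(x−M)² = 67208.00; s = √(67208.00/8) = 91.657
Cutoffs: 700.333 ± 2.5·91.657 → [471.2, 929.5]
No RTs fall outside the cutoffs; all 9 retained. Mean = 6303/9 = 700.333

700 ms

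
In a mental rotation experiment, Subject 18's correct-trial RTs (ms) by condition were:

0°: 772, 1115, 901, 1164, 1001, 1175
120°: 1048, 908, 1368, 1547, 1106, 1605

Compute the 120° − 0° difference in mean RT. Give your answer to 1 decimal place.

M(0°) = 6128/6 = 1021.333
M(120°) = 7582/6 = 1263.667
Difference = 1263.667 − 1021.333 = 242.333 ms

242.3 ms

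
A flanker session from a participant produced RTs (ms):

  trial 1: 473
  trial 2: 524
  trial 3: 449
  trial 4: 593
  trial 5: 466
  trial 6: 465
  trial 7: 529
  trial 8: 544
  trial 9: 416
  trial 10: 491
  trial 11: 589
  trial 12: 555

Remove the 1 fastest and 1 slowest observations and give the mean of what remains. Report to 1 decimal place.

Sorted: 416, 449, 465, 466, 473, 491, 524, 529, 544, 555, 589, 593
Drop lowest 1 (416) and highest 1 (593)
Remaining (n=10): Σ = 5085, mean = 5085/10 = 508.500

508.5 ms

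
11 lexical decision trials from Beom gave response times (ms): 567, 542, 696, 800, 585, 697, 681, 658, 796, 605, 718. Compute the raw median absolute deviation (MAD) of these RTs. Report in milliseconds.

76 ms

Sorted: 542, 567, 585, 605, 658, 681, 696, 697, 718, 796, 800 → median = 681
|x − 681|: 114, 139, 15, 119, 96, 16, 0, 23, 115, 76, 37
Sorted deviations: 0, 15, 16, 23, 37, 76, 96, 114, 115, 119, 139 → MAD = 76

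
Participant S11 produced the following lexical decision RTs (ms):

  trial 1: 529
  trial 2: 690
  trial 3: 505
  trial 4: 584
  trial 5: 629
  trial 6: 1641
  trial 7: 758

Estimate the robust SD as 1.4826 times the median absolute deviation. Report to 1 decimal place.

148.3 ms

Sorted: 505, 529, 584, 629, 690, 758, 1641 → median = 629
|x − 629| sorted: 0, 45, 61, 100, 124, 129, 1012 → MAD = 100
Robust SD ≈ 1.4826 × 100 = 148.260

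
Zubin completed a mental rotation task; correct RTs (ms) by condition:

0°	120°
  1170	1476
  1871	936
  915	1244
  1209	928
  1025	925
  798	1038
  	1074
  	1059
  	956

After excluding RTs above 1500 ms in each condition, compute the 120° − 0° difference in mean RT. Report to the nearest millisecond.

0°: exclude 1871
M(0°) = 5117/5 = 1023.400
M(120°) = 9636/9 = 1070.667
Difference = 1070.667 − 1023.400 = 47.267 ms

47 ms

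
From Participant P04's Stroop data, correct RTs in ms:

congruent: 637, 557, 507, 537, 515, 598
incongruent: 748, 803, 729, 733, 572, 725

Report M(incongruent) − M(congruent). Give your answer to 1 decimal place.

M(congruent) = 3351/6 = 558.500
M(incongruent) = 4310/6 = 718.333
Difference = 718.333 − 558.500 = 159.833 ms

159.8 ms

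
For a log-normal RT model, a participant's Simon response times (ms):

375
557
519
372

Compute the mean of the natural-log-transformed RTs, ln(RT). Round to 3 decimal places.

6.105

ln(RT): 5.9269, 6.3226, 6.2519, 5.9189
Σ ln(RT) = 24.4203
Mean = 24.4203/4 = 6.10507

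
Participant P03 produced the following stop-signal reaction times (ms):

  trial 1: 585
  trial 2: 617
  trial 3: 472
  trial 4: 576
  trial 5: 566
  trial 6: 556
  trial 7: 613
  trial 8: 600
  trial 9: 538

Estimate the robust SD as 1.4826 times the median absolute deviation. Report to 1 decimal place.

35.6 ms

Sorted: 472, 538, 556, 566, 576, 585, 600, 613, 617 → median = 576
|x − 576| sorted: 0, 9, 10, 20, 24, 37, 38, 41, 104 → MAD = 24
Robust SD ≈ 1.4826 × 24 = 35.582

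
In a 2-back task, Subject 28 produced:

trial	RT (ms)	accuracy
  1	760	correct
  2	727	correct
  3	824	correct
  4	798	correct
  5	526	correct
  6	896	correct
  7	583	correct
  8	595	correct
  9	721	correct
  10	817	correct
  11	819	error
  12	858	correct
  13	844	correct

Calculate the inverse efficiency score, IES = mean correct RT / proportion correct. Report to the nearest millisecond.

808 ms

Correct trials (n=12): 760, 727, 824, 798, 526, 896, 583, 595, 721, 817, 858, 844
Mean correct RT = 8949/12 = 745.7500 ms
Proportion correct = 12/13
IES = 745.7500 / (12/13) = 807.896 ms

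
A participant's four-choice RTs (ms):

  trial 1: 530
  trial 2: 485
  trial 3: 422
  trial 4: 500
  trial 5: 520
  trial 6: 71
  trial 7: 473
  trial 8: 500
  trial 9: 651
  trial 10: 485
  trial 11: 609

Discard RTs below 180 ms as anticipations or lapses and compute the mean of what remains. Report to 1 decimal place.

517.5 ms

Excluded: 71
Retained (n=10): Σ = 5175
Mean = 5175/10 = 517.5000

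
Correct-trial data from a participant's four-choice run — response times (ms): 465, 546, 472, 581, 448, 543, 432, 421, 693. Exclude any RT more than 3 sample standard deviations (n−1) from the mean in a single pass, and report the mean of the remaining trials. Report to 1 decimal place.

n = 9, ΣRT = 4601, M = 511.222
Σ(x−M)² = 62219.56; s = √(62219.56/8) = 88.190
Cutoffs: 511.222 ± 3·88.190 → [246.7, 775.8]
No RTs fall outside the cutoffs; all 9 retained. Mean = 4601/9 = 511.222

511.2 ms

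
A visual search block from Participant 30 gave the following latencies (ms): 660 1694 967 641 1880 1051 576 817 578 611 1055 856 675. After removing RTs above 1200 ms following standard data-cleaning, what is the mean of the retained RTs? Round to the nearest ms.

772 ms

Excluded: 1694, 1880
Retained (n=11): Σ = 8487
Mean = 8487/11 = 771.5455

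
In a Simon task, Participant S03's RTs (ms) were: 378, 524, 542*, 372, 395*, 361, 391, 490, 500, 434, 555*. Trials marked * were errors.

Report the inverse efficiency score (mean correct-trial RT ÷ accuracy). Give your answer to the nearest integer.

593 ms

Correct trials (n=8): 378, 524, 372, 361, 391, 490, 500, 434
Mean correct RT = 3450/8 = 431.2500 ms
Proportion correct = 8/11
IES = 431.2500 / (8/11) = 592.969 ms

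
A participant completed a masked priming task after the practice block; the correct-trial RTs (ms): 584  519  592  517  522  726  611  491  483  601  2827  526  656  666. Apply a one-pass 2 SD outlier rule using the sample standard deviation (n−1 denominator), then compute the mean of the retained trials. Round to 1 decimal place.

n = 14, ΣRT = 10321, M = 737.214
Σ(x−M)² = 4770330.36; s = √(4770330.36/13) = 605.763
Cutoffs: 737.214 ± 2·605.763 → [-474.3, 1948.7]
Outside: 2827 → excluded.
Retained (n=13): Σ = 7494, mean = 7494/13 = 576.462

576.5 ms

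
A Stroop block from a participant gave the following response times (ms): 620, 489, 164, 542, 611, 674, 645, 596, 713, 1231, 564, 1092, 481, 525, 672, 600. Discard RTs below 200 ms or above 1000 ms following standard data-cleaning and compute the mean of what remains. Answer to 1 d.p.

Excluded: 164, 1092, 1231
Retained (n=13): Σ = 7732
Mean = 7732/13 = 594.7692

594.8 ms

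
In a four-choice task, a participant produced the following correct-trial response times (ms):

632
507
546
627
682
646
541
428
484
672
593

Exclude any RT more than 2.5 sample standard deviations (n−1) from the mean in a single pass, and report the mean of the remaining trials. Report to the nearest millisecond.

578 ms

n = 11, ΣRT = 6358, M = 578.000
Σ(x−M)² = 68588.00; s = √(68588.00/10) = 82.818
Cutoffs: 578.000 ± 2.5·82.818 → [371.0, 785.0]
No RTs fall outside the cutoffs; all 11 retained. Mean = 6358/11 = 578.000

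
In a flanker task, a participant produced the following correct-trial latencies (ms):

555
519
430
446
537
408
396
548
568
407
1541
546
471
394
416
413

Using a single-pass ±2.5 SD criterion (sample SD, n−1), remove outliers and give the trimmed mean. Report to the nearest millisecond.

470 ms

n = 16, ΣRT = 8595, M = 537.188
Σ(x−M)² = 1137800.44; s = √(1137800.44/15) = 275.415
Cutoffs: 537.188 ± 2.5·275.415 → [-151.3, 1225.7]
Outside: 1541 → excluded.
Retained (n=15): Σ = 7054, mean = 7054/15 = 470.267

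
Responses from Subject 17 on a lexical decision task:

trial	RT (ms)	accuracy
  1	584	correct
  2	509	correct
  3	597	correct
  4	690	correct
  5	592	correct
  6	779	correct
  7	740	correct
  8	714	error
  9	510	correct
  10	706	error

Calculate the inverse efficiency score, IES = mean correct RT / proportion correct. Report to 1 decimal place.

Correct trials (n=8): 584, 509, 597, 690, 592, 779, 740, 510
Mean correct RT = 5001/8 = 625.1250 ms
Proportion correct = 8/10
IES = 625.1250 / (8/10) = 781.406 ms

781.4 ms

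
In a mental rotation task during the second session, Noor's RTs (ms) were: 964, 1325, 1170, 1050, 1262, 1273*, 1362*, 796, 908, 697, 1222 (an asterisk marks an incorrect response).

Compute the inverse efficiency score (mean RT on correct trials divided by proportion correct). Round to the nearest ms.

1276 ms

Correct trials (n=9): 964, 1325, 1170, 1050, 1262, 796, 908, 697, 1222
Mean correct RT = 9394/9 = 1043.7778 ms
Proportion correct = 9/11
IES = 1043.7778 / (9/11) = 1275.728 ms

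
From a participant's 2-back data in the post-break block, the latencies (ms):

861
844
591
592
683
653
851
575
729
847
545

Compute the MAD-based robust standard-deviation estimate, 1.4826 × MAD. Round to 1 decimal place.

160.1 ms

Sorted: 545, 575, 591, 592, 653, 683, 729, 844, 847, 851, 861 → median = 683
|x − 683| sorted: 0, 30, 46, 91, 92, 108, 138, 161, 164, 168, 178 → MAD = 108
Robust SD ≈ 1.4826 × 108 = 160.121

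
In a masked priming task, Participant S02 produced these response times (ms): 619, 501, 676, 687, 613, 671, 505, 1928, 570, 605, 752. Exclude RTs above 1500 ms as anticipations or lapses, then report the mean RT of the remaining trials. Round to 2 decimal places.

619.90 ms

Excluded: 1928
Retained (n=10): Σ = 6199
Mean = 6199/10 = 619.9000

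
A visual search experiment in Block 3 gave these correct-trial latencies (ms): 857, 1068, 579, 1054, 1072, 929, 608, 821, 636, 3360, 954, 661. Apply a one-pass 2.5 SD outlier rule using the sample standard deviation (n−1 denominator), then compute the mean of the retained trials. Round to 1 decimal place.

839.9 ms

n = 12, ΣRT = 12599, M = 1049.917
Σ(x−M)² = 6190392.92; s = √(6190392.92/11) = 750.175
Cutoffs: 1049.917 ± 2.5·750.175 → [-825.5, 2925.4]
Outside: 3360 → excluded.
Retained (n=11): Σ = 9239, mean = 9239/11 = 839.909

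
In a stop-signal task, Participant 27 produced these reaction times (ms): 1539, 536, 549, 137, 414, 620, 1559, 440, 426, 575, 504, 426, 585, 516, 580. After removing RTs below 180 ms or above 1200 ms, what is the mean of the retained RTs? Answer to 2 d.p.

Excluded: 137, 1539, 1559
Retained (n=12): Σ = 6171
Mean = 6171/12 = 514.2500

514.25 ms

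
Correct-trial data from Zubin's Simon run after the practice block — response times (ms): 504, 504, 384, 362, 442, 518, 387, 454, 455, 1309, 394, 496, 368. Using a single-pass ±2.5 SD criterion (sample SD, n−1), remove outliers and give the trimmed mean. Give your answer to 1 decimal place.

n = 13, ΣRT = 6577, M = 505.923
Σ(x−M)² = 735830.92; s = √(735830.92/12) = 247.627
Cutoffs: 505.923 ± 2.5·247.627 → [-113.1, 1125.0]
Outside: 1309 → excluded.
Retained (n=12): Σ = 5268, mean = 5268/12 = 439.000

439.0 ms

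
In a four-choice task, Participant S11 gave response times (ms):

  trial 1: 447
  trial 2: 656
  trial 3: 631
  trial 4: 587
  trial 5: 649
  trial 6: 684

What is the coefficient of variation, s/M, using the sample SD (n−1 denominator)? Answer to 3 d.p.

n = 6, Σ = 3654, M = 609.0000
Σ(x−M)² = 36646.000; s = √(36646.000/5) = 85.6107
CV = 85.6107 / 609.0000 = 0.14058

0.141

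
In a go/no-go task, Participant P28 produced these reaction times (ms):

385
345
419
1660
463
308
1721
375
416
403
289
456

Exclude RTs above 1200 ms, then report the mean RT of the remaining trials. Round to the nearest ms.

386 ms

Excluded: 1660, 1721
Retained (n=10): Σ = 3859
Mean = 3859/10 = 385.9000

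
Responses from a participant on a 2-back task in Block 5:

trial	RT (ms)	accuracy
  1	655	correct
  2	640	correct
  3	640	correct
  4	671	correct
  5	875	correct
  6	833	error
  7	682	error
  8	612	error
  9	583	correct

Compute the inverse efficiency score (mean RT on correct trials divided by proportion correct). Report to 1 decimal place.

Correct trials (n=6): 655, 640, 640, 671, 875, 583
Mean correct RT = 4064/6 = 677.3333 ms
Proportion correct = 6/9
IES = 677.3333 / (6/9) = 1016.000 ms

1016.0 ms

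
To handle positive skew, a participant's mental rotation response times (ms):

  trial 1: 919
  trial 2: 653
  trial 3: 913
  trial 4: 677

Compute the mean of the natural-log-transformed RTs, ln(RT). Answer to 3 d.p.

6.660

ln(RT): 6.8233, 6.4816, 6.8167, 6.5177
Σ ln(RT) = 26.6393
Mean = 26.6393/4 = 6.65982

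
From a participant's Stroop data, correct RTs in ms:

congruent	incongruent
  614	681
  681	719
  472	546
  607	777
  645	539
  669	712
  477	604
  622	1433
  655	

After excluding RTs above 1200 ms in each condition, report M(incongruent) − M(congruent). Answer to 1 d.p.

incongruent: exclude 1433
M(congruent) = 5442/9 = 604.667
M(incongruent) = 4578/7 = 654.000
Difference = 654.000 − 604.667 = 49.333 ms

49.3 ms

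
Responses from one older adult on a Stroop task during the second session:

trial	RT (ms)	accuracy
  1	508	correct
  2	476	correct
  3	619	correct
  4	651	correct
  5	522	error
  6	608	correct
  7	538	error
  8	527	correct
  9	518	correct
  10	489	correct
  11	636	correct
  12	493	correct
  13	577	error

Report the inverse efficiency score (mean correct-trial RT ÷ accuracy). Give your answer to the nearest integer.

Correct trials (n=10): 508, 476, 619, 651, 608, 527, 518, 489, 636, 493
Mean correct RT = 5525/10 = 552.5000 ms
Proportion correct = 10/13
IES = 552.5000 / (10/13) = 718.250 ms

718 ms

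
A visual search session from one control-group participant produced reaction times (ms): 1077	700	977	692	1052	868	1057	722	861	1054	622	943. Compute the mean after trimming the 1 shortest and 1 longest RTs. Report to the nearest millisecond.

893 ms

Sorted: 622, 692, 700, 722, 861, 868, 943, 977, 1052, 1054, 1057, 1077
Drop lowest 1 (622) and highest 1 (1077)
Remaining (n=10): Σ = 8926, mean = 8926/10 = 892.600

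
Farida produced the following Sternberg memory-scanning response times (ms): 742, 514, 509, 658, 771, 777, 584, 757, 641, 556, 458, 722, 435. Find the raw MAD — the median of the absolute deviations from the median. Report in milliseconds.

Sorted: 435, 458, 509, 514, 556, 584, 641, 658, 722, 742, 757, 771, 777 → median = 641
|x − 641|: 101, 127, 132, 17, 130, 136, 57, 116, 0, 85, 183, 81, 206
Sorted deviations: 0, 17, 57, 81, 85, 101, 116, 127, 130, 132, 136, 183, 206 → MAD = 116

116 ms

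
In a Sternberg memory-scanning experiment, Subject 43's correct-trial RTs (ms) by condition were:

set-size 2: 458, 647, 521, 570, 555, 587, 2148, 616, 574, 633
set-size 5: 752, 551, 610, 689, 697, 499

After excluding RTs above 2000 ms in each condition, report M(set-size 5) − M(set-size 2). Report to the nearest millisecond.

60 ms

set-size 2: exclude 2148
M(set-size 2) = 5161/9 = 573.444
M(set-size 5) = 3798/6 = 633.000
Difference = 633.000 − 573.444 = 59.556 ms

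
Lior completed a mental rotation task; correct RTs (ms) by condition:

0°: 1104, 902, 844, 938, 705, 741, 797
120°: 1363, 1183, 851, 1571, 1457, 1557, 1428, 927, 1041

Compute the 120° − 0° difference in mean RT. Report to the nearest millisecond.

403 ms

M(0°) = 6031/7 = 861.571
M(120°) = 11378/9 = 1264.222
Difference = 1264.222 − 861.571 = 402.651 ms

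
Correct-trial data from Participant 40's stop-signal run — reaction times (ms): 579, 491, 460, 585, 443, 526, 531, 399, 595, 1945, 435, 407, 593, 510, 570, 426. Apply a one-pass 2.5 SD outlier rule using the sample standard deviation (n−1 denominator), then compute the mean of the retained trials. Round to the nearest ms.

n = 16, ΣRT = 9495, M = 593.438
Σ(x−M)² = 2019593.94; s = √(2019593.94/15) = 366.933
Cutoffs: 593.438 ± 2.5·366.933 → [-323.9, 1510.8]
Outside: 1945 → excluded.
Retained (n=15): Σ = 7550, mean = 7550/15 = 503.333

503 ms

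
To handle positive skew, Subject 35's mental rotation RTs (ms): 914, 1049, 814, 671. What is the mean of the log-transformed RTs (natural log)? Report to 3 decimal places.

6.746

ln(RT): 6.8178, 6.9556, 6.7020, 6.5088
Σ ln(RT) = 26.9842
Mean = 26.9842/4 = 6.74604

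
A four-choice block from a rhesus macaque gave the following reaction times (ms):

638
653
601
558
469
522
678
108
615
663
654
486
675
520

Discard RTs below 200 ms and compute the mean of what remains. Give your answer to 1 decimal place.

Excluded: 108
Retained (n=13): Σ = 7732
Mean = 7732/13 = 594.7692

594.8 ms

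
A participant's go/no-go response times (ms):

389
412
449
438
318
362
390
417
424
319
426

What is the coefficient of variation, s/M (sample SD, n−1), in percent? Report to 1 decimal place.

11.4%

n = 11, Σ = 4344, M = 394.9091
Σ(x−M)² = 20194.909; s = √(20194.909/10) = 44.9387
CV = 44.9387 / 394.9091 = 0.11380 = 11.380%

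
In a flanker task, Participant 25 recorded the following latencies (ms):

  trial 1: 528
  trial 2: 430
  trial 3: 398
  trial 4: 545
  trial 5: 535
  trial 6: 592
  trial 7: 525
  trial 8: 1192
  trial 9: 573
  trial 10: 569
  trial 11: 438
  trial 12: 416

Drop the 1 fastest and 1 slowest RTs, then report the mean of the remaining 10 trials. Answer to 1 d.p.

515.1 ms

Sorted: 398, 416, 430, 438, 525, 528, 535, 545, 569, 573, 592, 1192
Drop lowest 1 (398) and highest 1 (1192)
Remaining (n=10): Σ = 5151, mean = 5151/10 = 515.100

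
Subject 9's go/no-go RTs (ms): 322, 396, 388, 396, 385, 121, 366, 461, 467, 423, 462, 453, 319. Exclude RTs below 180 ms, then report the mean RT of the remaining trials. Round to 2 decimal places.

403.17 ms

Excluded: 121
Retained (n=12): Σ = 4838
Mean = 4838/12 = 403.1667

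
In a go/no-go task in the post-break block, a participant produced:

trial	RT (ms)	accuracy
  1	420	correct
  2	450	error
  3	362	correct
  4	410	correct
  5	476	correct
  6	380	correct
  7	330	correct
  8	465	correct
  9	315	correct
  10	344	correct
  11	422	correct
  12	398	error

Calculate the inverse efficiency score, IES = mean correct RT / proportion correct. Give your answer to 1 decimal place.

470.9 ms

Correct trials (n=10): 420, 362, 410, 476, 380, 330, 465, 315, 344, 422
Mean correct RT = 3924/10 = 392.4000 ms
Proportion correct = 10/12
IES = 392.4000 / (10/12) = 470.880 ms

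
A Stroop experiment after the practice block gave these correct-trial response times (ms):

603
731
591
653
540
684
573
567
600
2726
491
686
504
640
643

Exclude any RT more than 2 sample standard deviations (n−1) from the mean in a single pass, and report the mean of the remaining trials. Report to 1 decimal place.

n = 15, ΣRT = 11232, M = 748.800
Σ(x−M)² = 4252230.40; s = √(4252230.40/14) = 551.118
Cutoffs: 748.800 ± 2·551.118 → [-353.4, 1851.0]
Outside: 2726 → excluded.
Retained (n=14): Σ = 8506, mean = 8506/14 = 607.571

607.6 ms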